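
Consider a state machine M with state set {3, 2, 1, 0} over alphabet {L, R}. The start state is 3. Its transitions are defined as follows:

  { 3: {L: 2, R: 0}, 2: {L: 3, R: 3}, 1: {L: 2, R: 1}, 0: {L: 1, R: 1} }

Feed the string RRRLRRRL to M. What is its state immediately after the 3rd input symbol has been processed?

1

start at 3
read 'R': 3 → 0
read 'R': 0 → 1
read 'R': 1 → 1
After 3 symbols: 1.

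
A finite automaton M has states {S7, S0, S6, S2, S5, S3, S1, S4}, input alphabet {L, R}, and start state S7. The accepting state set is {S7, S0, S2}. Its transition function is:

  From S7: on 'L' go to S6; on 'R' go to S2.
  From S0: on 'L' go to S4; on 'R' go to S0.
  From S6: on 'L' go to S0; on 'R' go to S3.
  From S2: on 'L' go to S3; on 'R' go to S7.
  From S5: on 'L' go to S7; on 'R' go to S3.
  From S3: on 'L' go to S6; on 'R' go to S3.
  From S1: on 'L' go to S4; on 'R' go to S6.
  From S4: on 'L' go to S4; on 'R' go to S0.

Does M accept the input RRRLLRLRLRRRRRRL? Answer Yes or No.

No

S7 → S2 → S7 → S2 → S3 → S6 → S3 → S6 → S3 → S6 → S3 → S3 → S3 → S3 → S3 → S3 → S6
End state S6 is not accepting.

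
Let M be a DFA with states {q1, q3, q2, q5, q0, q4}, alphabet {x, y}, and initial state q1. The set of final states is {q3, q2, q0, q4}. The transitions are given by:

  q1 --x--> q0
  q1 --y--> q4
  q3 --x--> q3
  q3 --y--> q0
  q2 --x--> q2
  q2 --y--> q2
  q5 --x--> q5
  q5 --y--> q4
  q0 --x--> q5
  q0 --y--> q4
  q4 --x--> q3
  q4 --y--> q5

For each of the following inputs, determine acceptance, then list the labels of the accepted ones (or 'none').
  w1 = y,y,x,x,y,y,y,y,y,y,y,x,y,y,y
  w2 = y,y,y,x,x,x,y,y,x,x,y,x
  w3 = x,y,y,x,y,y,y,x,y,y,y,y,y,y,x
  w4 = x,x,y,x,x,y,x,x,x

w1:
  start at q1
  read 'y': q1 → q4
  read 'y': q4 → q5
  read 'x': q5 → q5
  read 'x': q5 → q5
  read 'y': q5 → q4
  read 'y': q4 → q5
  read 'y': q5 → q4
  read 'y': q4 → q5
  read 'y': q5 → q4
  read 'y': q4 → q5
  read 'y': q5 → q4
  read 'x': q4 → q3
  read 'y': q3 → q0
  read 'y': q0 → q4
  read 'y': q4 → q5
  end q5, rejected
w2:
  start at q1
  read 'y': q1 → q4
  read 'y': q4 → q5
  read 'y': q5 → q4
  read 'x': q4 → q3
  read 'x': q3 → q3
  read 'x': q3 → q3
  read 'y': q3 → q0
  read 'y': q0 → q4
  read 'x': q4 → q3
  read 'x': q3 → q3
  read 'y': q3 → q0
  read 'x': q0 → q5
  end q5, rejected
w3:
  start at q1
  read 'x': q1 → q0
  read 'y': q0 → q4
  read 'y': q4 → q5
  read 'x': q5 → q5
  read 'y': q5 → q4
  read 'y': q4 → q5
  read 'y': q5 → q4
  read 'x': q4 → q3
  read 'y': q3 → q0
  read 'y': q0 → q4
  read 'y': q4 → q5
  read 'y': q5 → q4
  read 'y': q4 → q5
  read 'y': q5 → q4
  read 'x': q4 → q3
  end q3, accepted
w4:
  start at q1
  read 'x': q1 → q0
  read 'x': q0 → q5
  read 'y': q5 → q4
  read 'x': q4 → q3
  read 'x': q3 → q3
  read 'y': q3 → q0
  read 'x': q0 → q5
  read 'x': q5 → q5
  read 'x': q5 → q5
  end q5, rejected

w3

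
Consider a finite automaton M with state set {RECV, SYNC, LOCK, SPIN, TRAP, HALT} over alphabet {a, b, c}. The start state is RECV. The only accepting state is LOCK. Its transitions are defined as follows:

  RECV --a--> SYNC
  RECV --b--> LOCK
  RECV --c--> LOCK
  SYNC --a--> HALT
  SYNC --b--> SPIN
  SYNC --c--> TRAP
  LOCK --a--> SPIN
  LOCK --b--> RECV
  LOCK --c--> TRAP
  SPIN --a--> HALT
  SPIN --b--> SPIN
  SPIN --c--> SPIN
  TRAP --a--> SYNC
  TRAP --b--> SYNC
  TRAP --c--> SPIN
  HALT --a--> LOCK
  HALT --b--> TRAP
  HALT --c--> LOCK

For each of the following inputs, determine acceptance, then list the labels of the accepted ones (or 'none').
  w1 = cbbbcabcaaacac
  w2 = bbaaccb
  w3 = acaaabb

w1: Trace: RECV -c-> LOCK -b-> RECV -b-> LOCK -b-> RECV -c-> LOCK -a-> SPIN -b-> SPIN -c-> SPIN -a-> HALT -a-> LOCK -a-> SPIN -c-> SPIN -a-> HALT -c-> LOCK  → end LOCK, accepted
w2: Trace: RECV -b-> LOCK -b-> RECV -a-> SYNC -a-> HALT -c-> LOCK -c-> TRAP -b-> SYNC  → end SYNC, rejected
w3: Trace: RECV -a-> SYNC -c-> TRAP -a-> SYNC -a-> HALT -a-> LOCK -b-> RECV -b-> LOCK  → end LOCK, accepted

w1, w3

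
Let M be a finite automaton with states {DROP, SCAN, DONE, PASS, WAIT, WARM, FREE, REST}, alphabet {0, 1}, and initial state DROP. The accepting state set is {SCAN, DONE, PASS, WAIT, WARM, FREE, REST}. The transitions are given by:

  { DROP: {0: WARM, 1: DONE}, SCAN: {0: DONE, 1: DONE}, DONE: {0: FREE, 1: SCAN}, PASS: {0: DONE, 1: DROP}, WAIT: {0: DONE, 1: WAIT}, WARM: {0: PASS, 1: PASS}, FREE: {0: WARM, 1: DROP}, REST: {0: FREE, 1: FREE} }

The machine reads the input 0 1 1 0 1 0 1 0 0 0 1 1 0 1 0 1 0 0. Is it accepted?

Yes

start at DROP
read '0': DROP → WARM
read '1': WARM → PASS
read '1': PASS → DROP
read '0': DROP → WARM
read '1': WARM → PASS
read '0': PASS → DONE
read '1': DONE → SCAN
read '0': SCAN → DONE
read '0': DONE → FREE
read '0': FREE → WARM
read '1': WARM → PASS
read '1': PASS → DROP
read '0': DROP → WARM
read '1': WARM → PASS
read '0': PASS → DONE
read '1': DONE → SCAN
read '0': SCAN → DONE
read '0': DONE → FREE
End state FREE is accepting.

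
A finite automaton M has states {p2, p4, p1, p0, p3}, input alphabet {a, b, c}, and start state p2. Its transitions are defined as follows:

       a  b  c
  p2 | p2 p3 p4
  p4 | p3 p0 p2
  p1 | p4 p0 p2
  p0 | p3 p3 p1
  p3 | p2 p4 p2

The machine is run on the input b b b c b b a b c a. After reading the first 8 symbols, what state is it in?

p3

Trace: p2 -b-> p3 -b-> p4 -b-> p0 -c-> p1 -b-> p0 -b-> p3 -a-> p2 -b-> p3
After 8 symbols: p3.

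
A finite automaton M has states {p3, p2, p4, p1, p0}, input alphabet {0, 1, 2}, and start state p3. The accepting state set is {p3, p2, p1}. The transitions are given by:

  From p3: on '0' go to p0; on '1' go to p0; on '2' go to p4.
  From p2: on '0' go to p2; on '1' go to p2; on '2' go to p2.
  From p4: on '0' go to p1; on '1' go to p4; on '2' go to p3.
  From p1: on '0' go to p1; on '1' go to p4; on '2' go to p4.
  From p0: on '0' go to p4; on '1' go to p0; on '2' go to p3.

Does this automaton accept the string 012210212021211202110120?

No

p3 → p0 → p0 → p3 → p4 → p4 → p1 → p4 → p4 → p3 → p0 → p3 → p0 → p3 → p0 → p0 → p3 → p0 → p3 → p0 → p0 → p4 → p4 → p3 → p0
End state p0 is not accepting.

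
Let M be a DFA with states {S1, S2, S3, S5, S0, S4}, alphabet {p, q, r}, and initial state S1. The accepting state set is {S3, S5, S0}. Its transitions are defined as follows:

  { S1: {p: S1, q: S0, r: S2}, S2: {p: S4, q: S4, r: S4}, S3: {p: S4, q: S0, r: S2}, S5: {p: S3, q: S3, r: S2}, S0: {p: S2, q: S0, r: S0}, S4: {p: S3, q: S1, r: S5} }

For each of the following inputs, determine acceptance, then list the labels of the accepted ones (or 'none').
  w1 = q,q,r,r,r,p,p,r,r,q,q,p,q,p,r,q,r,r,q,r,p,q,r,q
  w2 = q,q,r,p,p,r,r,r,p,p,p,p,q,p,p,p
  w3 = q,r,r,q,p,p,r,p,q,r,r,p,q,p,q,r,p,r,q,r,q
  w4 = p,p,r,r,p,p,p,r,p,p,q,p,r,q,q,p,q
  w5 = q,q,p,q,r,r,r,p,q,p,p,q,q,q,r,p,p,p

w1: Trace: S1 -q-> S0 -q-> S0 -r-> S0 -r-> S0 -r-> S0 -p-> S2 -p-> S4 -r-> S5 -r-> S2 -q-> S4 -q-> S1 -p-> S1 -q-> S0 -p-> S2 -r-> S4 -q-> S1 -r-> S2 -r-> S4 -q-> S1 -r-> S2 -p-> S4 -q-> S1 -r-> S2 -q-> S4  → end S4, rejected
w2: Trace: S1 -q-> S0 -q-> S0 -r-> S0 -p-> S2 -p-> S4 -r-> S5 -r-> S2 -r-> S4 -p-> S3 -p-> S4 -p-> S3 -p-> S4 -q-> S1 -p-> S1 -p-> S1 -p-> S1  → end S1, rejected
w3: Trace: S1 -q-> S0 -r-> S0 -r-> S0 -q-> S0 -p-> S2 -p-> S4 -r-> S5 -p-> S3 -q-> S0 -r-> S0 -r-> S0 -p-> S2 -q-> S4 -p-> S3 -q-> S0 -r-> S0 -p-> S2 -r-> S4 -q-> S1 -r-> S2 -q-> S4  → end S4, rejected
w4: Trace: S1 -p-> S1 -p-> S1 -r-> S2 -r-> S4 -p-> S3 -p-> S4 -p-> S3 -r-> S2 -p-> S4 -p-> S3 -q-> S0 -p-> S2 -r-> S4 -q-> S1 -q-> S0 -p-> S2 -q-> S4  → end S4, rejected
w5: Trace: S1 -q-> S0 -q-> S0 -p-> S2 -q-> S4 -r-> S5 -r-> S2 -r-> S4 -p-> S3 -q-> S0 -p-> S2 -p-> S4 -q-> S1 -q-> S0 -q-> S0 -r-> S0 -p-> S2 -p-> S4 -p-> S3  → end S3, accepted

w5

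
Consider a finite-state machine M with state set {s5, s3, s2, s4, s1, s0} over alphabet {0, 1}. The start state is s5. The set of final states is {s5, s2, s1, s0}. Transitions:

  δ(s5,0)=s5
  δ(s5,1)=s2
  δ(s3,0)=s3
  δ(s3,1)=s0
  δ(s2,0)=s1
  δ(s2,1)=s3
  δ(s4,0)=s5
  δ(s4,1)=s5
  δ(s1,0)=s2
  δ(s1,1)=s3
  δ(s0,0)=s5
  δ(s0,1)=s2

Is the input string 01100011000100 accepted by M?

No

s5 → s5 → s2 → s3 → s3 → s3 → s3 → s0 → s2 → s1 → s2 → s1 → s3 → s3 → s3
End state s3 is not accepting.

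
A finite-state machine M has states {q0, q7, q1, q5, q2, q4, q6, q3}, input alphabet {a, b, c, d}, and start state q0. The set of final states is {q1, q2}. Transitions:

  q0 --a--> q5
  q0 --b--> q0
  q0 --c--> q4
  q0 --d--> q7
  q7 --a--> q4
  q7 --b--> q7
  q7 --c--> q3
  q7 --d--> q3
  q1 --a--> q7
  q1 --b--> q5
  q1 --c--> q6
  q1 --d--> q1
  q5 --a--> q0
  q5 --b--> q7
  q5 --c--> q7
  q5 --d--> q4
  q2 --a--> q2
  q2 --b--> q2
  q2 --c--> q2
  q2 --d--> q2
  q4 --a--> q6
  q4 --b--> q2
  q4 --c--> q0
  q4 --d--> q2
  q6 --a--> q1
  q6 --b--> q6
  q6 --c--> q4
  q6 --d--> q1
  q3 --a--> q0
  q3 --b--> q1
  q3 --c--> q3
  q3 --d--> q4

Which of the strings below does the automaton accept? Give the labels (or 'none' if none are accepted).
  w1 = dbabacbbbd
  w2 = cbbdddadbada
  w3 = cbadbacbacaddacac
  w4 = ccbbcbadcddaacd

w1: q0 → q7 → q7 → q4 → q2 → q2 → q2 → q2 → q2 → q2 → q2  → end q2, accepted
w2: q0 → q4 → q2 → q2 → q2 → q2 → q2 → q2 → q2 → q2 → q2 → q2 → q2  → end q2, accepted
w3: q0 → q4 → q2 → q2 → q2 → q2 → q2 → q2 → q2 → q2 → q2 → q2 → q2 → q2 → q2 → q2 → q2 → q2  → end q2, accepted
w4: q0 → q4 → q0 → q0 → q0 → q4 → q2 → q2 → q2 → q2 → q2 → q2 → q2 → q2 → q2 → q2  → end q2, accepted

w1, w2, w3, w4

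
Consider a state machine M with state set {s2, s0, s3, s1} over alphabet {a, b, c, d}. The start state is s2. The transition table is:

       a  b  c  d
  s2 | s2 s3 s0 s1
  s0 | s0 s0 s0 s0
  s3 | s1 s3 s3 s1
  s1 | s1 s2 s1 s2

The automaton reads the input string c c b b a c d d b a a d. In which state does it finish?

s0

s2 → s0 → s0 → s0 → s0 → s0 → s0 → s0 → s0 → s0 → s0 → s0 → s0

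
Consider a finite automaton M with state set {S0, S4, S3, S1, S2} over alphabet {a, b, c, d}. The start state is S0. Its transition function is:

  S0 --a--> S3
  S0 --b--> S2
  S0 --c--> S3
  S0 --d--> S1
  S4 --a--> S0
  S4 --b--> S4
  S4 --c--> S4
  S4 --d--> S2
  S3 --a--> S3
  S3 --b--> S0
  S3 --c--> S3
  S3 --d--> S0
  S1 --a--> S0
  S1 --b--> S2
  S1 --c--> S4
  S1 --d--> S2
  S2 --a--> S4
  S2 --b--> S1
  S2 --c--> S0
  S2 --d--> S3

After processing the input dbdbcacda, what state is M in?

S3

start at S0
read 'd': S0 → S1
read 'b': S1 → S2
read 'd': S2 → S3
read 'b': S3 → S0
read 'c': S0 → S3
read 'a': S3 → S3
read 'c': S3 → S3
read 'd': S3 → S0
read 'a': S0 → S3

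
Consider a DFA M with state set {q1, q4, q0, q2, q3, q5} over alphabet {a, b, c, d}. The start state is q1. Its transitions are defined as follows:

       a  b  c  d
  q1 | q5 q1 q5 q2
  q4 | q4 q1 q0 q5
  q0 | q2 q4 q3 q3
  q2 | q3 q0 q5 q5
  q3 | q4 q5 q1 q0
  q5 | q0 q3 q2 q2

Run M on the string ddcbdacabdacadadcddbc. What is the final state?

q1 → q2 → q5 → q2 → q0 → q3 → q4 → q0 → q2 → q0 → q3 → q4 → q0 → q2 → q5 → q0 → q3 → q1 → q2 → q5 → q3 → q1

q1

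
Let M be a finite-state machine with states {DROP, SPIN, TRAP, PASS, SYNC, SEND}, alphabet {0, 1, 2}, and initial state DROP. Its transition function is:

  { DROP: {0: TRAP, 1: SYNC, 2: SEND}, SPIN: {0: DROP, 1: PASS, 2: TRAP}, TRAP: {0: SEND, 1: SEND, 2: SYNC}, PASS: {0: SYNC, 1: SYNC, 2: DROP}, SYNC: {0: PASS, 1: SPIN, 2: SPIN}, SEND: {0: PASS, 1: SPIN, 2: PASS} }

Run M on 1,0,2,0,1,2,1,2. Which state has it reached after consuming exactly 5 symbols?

SEND

Trace: DROP -1-> SYNC -0-> PASS -2-> DROP -0-> TRAP -1-> SEND
After 5 symbols: SEND.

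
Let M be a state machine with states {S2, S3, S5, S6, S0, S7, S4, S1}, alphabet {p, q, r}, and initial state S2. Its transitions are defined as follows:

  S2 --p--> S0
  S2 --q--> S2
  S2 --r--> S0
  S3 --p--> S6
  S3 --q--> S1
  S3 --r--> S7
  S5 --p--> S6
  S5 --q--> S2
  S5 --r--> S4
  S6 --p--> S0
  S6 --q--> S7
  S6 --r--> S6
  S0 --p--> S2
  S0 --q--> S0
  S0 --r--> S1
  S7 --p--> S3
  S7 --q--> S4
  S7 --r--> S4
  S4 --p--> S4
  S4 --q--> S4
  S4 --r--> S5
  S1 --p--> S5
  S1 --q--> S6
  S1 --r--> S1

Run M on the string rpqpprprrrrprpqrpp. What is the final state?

S0

S2 → S0 → S2 → S2 → S0 → S2 → S0 → S2 → S0 → S1 → S1 → S1 → S5 → S4 → S4 → S4 → S5 → S6 → S0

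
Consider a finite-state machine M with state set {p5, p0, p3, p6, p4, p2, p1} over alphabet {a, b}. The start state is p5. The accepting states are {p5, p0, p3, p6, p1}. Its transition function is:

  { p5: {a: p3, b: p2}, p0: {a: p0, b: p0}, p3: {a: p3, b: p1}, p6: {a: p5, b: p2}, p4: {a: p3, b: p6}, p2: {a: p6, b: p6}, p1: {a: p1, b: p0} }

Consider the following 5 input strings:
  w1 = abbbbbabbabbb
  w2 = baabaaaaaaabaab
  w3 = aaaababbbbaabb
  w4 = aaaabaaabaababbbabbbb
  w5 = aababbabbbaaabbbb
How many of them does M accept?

w1: Trace: p5 -a-> p3 -b-> p1 -b-> p0 -b-> p0 -b-> p0 -b-> p0 -a-> p0 -b-> p0 -b-> p0 -a-> p0 -b-> p0 -b-> p0 -b-> p0  → end p0, accepted
w2: Trace: p5 -b-> p2 -a-> p6 -a-> p5 -b-> p2 -a-> p6 -a-> p5 -a-> p3 -a-> p3 -a-> p3 -a-> p3 -a-> p3 -b-> p1 -a-> p1 -a-> p1 -b-> p0  → end p0, accepted
w3: Trace: p5 -a-> p3 -a-> p3 -a-> p3 -a-> p3 -b-> p1 -a-> p1 -b-> p0 -b-> p0 -b-> p0 -b-> p0 -a-> p0 -a-> p0 -b-> p0 -b-> p0  → end p0, accepted
w4: Trace: p5 -a-> p3 -a-> p3 -a-> p3 -a-> p3 -b-> p1 -a-> p1 -a-> p1 -a-> p1 -b-> p0 -a-> p0 -a-> p0 -b-> p0 -a-> p0 -b-> p0 -b-> p0 -b-> p0 -a-> p0 -b-> p0 -b-> p0 -b-> p0 -b-> p0  → end p0, accepted
w5: Trace: p5 -a-> p3 -a-> p3 -b-> p1 -a-> p1 -b-> p0 -b-> p0 -a-> p0 -b-> p0 -b-> p0 -b-> p0 -a-> p0 -a-> p0 -a-> p0 -b-> p0 -b-> p0 -b-> p0 -b-> p0  → end p0, accepted

5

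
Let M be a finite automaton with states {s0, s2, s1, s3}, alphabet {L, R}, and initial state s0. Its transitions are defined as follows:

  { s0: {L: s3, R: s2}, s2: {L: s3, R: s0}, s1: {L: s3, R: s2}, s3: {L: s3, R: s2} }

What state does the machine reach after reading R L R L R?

start at s0
read 'R': s0 → s2
read 'L': s2 → s3
read 'R': s3 → s2
read 'L': s2 → s3
read 'R': s3 → s2

s2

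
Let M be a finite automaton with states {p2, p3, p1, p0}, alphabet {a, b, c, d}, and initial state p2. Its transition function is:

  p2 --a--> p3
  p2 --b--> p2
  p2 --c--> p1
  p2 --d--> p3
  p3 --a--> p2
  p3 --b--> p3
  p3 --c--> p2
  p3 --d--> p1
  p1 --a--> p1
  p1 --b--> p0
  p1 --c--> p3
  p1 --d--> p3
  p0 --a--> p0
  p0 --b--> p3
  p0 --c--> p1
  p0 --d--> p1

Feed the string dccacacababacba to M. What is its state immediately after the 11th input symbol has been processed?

p3

Trace: p2 -d-> p3 -c-> p2 -c-> p1 -a-> p1 -c-> p3 -a-> p2 -c-> p1 -a-> p1 -b-> p0 -a-> p0 -b-> p3
After 11 symbols: p3.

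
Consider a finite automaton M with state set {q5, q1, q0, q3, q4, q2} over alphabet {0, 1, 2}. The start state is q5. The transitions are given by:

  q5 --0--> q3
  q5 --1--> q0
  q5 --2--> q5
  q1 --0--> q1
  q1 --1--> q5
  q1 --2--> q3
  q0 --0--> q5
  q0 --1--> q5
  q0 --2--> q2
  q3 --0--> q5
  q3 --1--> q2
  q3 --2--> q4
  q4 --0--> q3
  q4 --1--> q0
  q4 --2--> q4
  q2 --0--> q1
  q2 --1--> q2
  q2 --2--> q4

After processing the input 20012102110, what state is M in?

q5 → q5 → q3 → q5 → q0 → q2 → q2 → q1 → q3 → q2 → q2 → q1

q1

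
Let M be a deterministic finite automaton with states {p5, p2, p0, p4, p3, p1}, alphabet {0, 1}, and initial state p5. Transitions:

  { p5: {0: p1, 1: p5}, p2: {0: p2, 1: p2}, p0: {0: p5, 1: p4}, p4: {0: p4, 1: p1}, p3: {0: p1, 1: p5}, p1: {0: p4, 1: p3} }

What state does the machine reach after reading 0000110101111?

start at p5
read '0': p5 → p1
read '0': p1 → p4
read '0': p4 → p4
read '0': p4 → p4
read '1': p4 → p1
read '1': p1 → p3
read '0': p3 → p1
read '1': p1 → p3
read '0': p3 → p1
read '1': p1 → p3
read '1': p3 → p5
read '1': p5 → p5
read '1': p5 → p5

p5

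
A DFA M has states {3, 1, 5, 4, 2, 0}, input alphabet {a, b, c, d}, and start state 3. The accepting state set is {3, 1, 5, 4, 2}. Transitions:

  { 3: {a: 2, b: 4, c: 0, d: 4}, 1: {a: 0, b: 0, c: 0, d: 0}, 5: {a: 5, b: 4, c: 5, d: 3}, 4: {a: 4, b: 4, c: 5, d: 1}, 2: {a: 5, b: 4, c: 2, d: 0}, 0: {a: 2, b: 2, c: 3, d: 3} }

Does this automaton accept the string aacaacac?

Yes

Trace: 3 -a-> 2 -a-> 5 -c-> 5 -a-> 5 -a-> 5 -c-> 5 -a-> 5 -c-> 5
End state 5 is accepting.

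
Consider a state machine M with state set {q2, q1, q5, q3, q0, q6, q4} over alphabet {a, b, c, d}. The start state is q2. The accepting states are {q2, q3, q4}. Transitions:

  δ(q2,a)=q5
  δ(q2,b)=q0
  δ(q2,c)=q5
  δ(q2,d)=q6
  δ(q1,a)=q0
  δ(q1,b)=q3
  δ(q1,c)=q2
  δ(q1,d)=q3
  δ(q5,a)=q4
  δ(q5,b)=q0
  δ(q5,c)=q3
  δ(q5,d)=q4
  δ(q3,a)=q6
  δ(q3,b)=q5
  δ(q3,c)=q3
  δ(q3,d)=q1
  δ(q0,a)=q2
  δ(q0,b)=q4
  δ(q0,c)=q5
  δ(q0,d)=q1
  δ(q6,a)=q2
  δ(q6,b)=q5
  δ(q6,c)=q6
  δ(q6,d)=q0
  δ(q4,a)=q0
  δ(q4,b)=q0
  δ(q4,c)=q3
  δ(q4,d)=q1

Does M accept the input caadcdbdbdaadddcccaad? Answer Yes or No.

start at q2
read 'c': q2 → q5
read 'a': q5 → q4
read 'a': q4 → q0
read 'd': q0 → q1
read 'c': q1 → q2
read 'd': q2 → q6
read 'b': q6 → q5
read 'd': q5 → q4
read 'b': q4 → q0
read 'd': q0 → q1
read 'a': q1 → q0
read 'a': q0 → q2
read 'd': q2 → q6
read 'd': q6 → q0
read 'd': q0 → q1
read 'c': q1 → q2
read 'c': q2 → q5
read 'c': q5 → q3
read 'a': q3 → q6
read 'a': q6 → q2
read 'd': q2 → q6
End state q6 is not accepting.

No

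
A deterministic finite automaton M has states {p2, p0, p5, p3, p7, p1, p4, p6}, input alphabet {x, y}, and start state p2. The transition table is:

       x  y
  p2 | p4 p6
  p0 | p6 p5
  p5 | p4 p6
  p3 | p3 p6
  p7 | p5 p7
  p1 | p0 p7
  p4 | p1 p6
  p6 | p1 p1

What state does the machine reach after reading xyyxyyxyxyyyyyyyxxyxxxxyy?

p7

p2 → p4 → p6 → p1 → p0 → p5 → p6 → p1 → p7 → p5 → p6 → p1 → p7 → p7 → p7 → p7 → p7 → p5 → p4 → p6 → p1 → p0 → p6 → p1 → p7 → p7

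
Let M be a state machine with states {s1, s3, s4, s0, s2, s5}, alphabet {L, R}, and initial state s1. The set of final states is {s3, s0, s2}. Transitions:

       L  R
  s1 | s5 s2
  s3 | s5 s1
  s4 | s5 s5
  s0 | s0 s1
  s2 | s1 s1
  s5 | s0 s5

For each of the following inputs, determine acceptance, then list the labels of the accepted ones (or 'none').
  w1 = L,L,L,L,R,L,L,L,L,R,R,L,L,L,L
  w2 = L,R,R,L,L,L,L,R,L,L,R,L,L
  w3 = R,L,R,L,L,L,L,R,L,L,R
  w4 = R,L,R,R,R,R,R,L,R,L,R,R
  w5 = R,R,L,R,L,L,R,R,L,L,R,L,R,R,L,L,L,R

w1, w2

w1:
  start at s1
  read 'L': s1 → s5
  read 'L': s5 → s0
  read 'L': s0 → s0
  read 'L': s0 → s0
  read 'R': s0 → s1
  read 'L': s1 → s5
  read 'L': s5 → s0
  read 'L': s0 → s0
  read 'L': s0 → s0
  read 'R': s0 → s1
  read 'R': s1 → s2
  read 'L': s2 → s1
  read 'L': s1 → s5
  read 'L': s5 → s0
  read 'L': s0 → s0
  end s0, accepted
w2:
  start at s1
  read 'L': s1 → s5
  read 'R': s5 → s5
  read 'R': s5 → s5
  read 'L': s5 → s0
  read 'L': s0 → s0
  read 'L': s0 → s0
  read 'L': s0 → s0
  read 'R': s0 → s1
  read 'L': s1 → s5
  read 'L': s5 → s0
  read 'R': s0 → s1
  read 'L': s1 → s5
  read 'L': s5 → s0
  end s0, accepted
w3:
  start at s1
  read 'R': s1 → s2
  read 'L': s2 → s1
  read 'R': s1 → s2
  read 'L': s2 → s1
  read 'L': s1 → s5
  read 'L': s5 → s0
  read 'L': s0 → s0
  read 'R': s0 → s1
  read 'L': s1 → s5
  read 'L': s5 → s0
  read 'R': s0 → s1
  end s1, rejected
w4:
  start at s1
  read 'R': s1 → s2
  read 'L': s2 → s1
  read 'R': s1 → s2
  read 'R': s2 → s1
  read 'R': s1 → s2
  read 'R': s2 → s1
  read 'R': s1 → s2
  read 'L': s2 → s1
  read 'R': s1 → s2
  read 'L': s2 → s1
  read 'R': s1 → s2
  read 'R': s2 → s1
  end s1, rejected
w5:
  start at s1
  read 'R': s1 → s2
  read 'R': s2 → s1
  read 'L': s1 → s5
  read 'R': s5 → s5
  read 'L': s5 → s0
  read 'L': s0 → s0
  read 'R': s0 → s1
  read 'R': s1 → s2
  read 'L': s2 → s1
  read 'L': s1 → s5
  read 'R': s5 → s5
  read 'L': s5 → s0
  read 'R': s0 → s1
  read 'R': s1 → s2
  read 'L': s2 → s1
  read 'L': s1 → s5
  read 'L': s5 → s0
  read 'R': s0 → s1
  end s1, rejected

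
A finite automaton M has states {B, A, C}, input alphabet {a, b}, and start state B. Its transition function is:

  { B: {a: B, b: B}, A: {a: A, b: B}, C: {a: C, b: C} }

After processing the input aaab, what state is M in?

B

start at B
read 'a': B → B
read 'a': B → B
read 'a': B → B
read 'b': B → B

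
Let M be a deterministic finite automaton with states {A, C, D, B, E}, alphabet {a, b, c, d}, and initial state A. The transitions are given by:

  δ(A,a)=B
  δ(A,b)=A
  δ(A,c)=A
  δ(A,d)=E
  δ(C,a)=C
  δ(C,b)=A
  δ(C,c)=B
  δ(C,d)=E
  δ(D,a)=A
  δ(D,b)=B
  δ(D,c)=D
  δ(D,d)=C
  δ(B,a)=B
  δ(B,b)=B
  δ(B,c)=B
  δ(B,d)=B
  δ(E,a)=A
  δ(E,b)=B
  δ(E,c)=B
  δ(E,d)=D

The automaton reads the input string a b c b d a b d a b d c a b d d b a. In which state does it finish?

B

start at A
read 'a': A → B
read 'b': B → B
read 'c': B → B
read 'b': B → B
read 'd': B → B
read 'a': B → B
read 'b': B → B
read 'd': B → B
read 'a': B → B
read 'b': B → B
read 'd': B → B
read 'c': B → B
read 'a': B → B
read 'b': B → B
read 'd': B → B
read 'd': B → B
read 'b': B → B
read 'a': B → B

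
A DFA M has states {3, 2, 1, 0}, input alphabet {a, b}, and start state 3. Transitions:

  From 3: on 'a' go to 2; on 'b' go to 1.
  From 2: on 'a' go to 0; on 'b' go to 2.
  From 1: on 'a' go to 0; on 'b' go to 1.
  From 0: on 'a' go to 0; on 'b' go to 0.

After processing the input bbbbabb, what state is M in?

0

3 → 1 → 1 → 1 → 1 → 0 → 0 → 0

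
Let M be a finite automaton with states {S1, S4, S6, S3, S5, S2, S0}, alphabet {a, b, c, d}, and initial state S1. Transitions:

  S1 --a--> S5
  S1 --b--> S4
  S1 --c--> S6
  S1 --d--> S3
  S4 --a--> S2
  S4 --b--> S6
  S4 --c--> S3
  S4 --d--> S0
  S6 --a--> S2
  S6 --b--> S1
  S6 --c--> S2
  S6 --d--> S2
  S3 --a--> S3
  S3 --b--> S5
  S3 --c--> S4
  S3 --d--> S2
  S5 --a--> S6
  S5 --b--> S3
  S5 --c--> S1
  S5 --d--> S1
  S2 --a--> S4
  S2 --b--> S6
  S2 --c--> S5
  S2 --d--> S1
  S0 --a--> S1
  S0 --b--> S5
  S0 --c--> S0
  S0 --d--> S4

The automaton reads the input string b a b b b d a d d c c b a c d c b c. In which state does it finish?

S6

S1 → S4 → S2 → S6 → S1 → S4 → S0 → S1 → S3 → S2 → S5 → S1 → S4 → S2 → S5 → S1 → S6 → S1 → S6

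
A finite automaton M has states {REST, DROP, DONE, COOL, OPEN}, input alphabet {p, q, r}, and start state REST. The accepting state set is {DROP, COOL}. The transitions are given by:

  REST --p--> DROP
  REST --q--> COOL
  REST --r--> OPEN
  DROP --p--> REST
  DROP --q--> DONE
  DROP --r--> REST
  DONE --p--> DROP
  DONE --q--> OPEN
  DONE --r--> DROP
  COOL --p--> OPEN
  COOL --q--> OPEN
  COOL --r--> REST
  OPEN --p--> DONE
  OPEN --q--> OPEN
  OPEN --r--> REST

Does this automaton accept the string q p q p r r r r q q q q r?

No

Trace: REST -q-> COOL -p-> OPEN -q-> OPEN -p-> DONE -r-> DROP -r-> REST -r-> OPEN -r-> REST -q-> COOL -q-> OPEN -q-> OPEN -q-> OPEN -r-> REST
End state REST is not accepting.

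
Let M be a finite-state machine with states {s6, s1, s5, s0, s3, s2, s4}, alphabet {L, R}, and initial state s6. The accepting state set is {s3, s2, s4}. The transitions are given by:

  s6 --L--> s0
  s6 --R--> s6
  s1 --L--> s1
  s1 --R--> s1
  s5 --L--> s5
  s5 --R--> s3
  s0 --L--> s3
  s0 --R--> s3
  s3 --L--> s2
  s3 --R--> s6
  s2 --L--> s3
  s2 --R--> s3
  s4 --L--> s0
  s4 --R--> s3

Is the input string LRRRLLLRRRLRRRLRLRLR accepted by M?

Trace: s6 -L-> s0 -R-> s3 -R-> s6 -R-> s6 -L-> s0 -L-> s3 -L-> s2 -R-> s3 -R-> s6 -R-> s6 -L-> s0 -R-> s3 -R-> s6 -R-> s6 -L-> s0 -R-> s3 -L-> s2 -R-> s3 -L-> s2 -R-> s3
End state s3 is accepting.

Yes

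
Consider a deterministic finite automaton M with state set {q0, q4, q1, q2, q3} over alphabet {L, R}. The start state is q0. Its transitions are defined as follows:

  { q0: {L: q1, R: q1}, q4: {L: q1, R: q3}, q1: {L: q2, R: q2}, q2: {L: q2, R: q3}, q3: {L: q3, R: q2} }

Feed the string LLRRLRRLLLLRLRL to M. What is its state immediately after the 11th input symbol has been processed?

q2

Trace: q0 -L-> q1 -L-> q2 -R-> q3 -R-> q2 -L-> q2 -R-> q3 -R-> q2 -L-> q2 -L-> q2 -L-> q2 -L-> q2
After 11 symbols: q2.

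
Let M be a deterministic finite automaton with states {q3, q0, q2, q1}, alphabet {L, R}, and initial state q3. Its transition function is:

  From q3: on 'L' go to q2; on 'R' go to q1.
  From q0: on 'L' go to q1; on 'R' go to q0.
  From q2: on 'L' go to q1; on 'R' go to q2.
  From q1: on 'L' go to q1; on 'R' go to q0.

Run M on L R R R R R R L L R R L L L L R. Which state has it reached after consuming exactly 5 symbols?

q2

q3 → q2 → q2 → q2 → q2 → q2
After 5 symbols: q2.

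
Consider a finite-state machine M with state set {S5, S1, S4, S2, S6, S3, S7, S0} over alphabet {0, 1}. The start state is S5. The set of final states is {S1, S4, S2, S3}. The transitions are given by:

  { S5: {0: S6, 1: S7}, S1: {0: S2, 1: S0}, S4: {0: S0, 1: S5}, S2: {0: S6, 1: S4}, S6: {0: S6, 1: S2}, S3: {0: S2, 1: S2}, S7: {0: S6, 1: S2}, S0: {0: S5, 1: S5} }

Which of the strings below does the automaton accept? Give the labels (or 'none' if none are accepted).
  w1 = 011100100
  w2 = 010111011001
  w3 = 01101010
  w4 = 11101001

w1:
  start at S5
  read '0': S5 → S6
  read '1': S6 → S2
  read '1': S2 → S4
  read '1': S4 → S5
  read '0': S5 → S6
  read '0': S6 → S6
  read '1': S6 → S2
  read '0': S2 → S6
  read '0': S6 → S6
  end S6, rejected
w2:
  start at S5
  read '0': S5 → S6
  read '1': S6 → S2
  read '0': S2 → S6
  read '1': S6 → S2
  read '1': S2 → S4
  read '1': S4 → S5
  read '0': S5 → S6
  read '1': S6 → S2
  read '1': S2 → S4
  read '0': S4 → S0
  read '0': S0 → S5
  read '1': S5 → S7
  end S7, rejected
w3:
  start at S5
  read '0': S5 → S6
  read '1': S6 → S2
  read '1': S2 → S4
  read '0': S4 → S0
  read '1': S0 → S5
  read '0': S5 → S6
  read '1': S6 → S2
  read '0': S2 → S6
  end S6, rejected
w4:
  start at S5
  read '1': S5 → S7
  read '1': S7 → S2
  read '1': S2 → S4
  read '0': S4 → S0
  read '1': S0 → S5
  read '0': S5 → S6
  read '0': S6 → S6
  read '1': S6 → S2
  end S2, accepted

w4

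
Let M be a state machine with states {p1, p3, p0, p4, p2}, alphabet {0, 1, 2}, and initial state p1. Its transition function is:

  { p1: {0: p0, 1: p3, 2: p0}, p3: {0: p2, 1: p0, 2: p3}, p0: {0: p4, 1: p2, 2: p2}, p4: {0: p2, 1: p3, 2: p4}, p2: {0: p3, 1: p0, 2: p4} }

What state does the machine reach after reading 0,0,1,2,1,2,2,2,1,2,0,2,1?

start at p1
read '0': p1 → p0
read '0': p0 → p4
read '1': p4 → p3
read '2': p3 → p3
read '1': p3 → p0
read '2': p0 → p2
read '2': p2 → p4
read '2': p4 → p4
read '1': p4 → p3
read '2': p3 → p3
read '0': p3 → p2
read '2': p2 → p4
read '1': p4 → p3

p3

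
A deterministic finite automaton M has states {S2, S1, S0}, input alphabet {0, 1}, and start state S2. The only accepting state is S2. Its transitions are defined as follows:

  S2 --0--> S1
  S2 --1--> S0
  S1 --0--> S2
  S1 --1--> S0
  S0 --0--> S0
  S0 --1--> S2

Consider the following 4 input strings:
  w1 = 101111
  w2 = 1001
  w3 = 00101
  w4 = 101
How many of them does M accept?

w1:
  start at S2
  read '1': S2 → S0
  read '0': S0 → S0
  read '1': S0 → S2
  read '1': S2 → S0
  read '1': S0 → S2
  read '1': S2 → S0
  end S0, rejected
w2:
  start at S2
  read '1': S2 → S0
  read '0': S0 → S0
  read '0': S0 → S0
  read '1': S0 → S2
  end S2, accepted
w3:
  start at S2
  read '0': S2 → S1
  read '0': S1 → S2
  read '1': S2 → S0
  read '0': S0 → S0
  read '1': S0 → S2
  end S2, accepted
w4:
  start at S2
  read '1': S2 → S0
  read '0': S0 → S0
  read '1': S0 → S2
  end S2, accepted

3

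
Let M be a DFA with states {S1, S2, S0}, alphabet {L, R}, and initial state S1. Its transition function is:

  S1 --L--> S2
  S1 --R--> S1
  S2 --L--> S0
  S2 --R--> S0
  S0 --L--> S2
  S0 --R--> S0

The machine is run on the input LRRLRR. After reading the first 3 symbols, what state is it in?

start at S1
read 'L': S1 → S2
read 'R': S2 → S0
read 'R': S0 → S0
After 3 symbols: S0.

S0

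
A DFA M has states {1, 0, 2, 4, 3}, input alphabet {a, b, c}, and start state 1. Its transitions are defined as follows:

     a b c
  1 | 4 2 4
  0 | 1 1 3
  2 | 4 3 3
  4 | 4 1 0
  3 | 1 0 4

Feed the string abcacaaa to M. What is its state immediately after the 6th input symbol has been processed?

1

Trace: 1 -a-> 4 -b-> 1 -c-> 4 -a-> 4 -c-> 0 -a-> 1
After 6 symbols: 1.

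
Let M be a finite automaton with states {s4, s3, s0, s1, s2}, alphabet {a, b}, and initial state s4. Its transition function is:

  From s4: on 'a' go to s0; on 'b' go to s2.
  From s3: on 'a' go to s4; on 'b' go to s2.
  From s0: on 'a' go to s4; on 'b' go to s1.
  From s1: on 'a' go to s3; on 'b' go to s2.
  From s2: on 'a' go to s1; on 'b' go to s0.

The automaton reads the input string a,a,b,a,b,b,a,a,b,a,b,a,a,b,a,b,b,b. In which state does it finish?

s1

s4 → s0 → s4 → s2 → s1 → s2 → s0 → s4 → s0 → s1 → s3 → s2 → s1 → s3 → s2 → s1 → s2 → s0 → s1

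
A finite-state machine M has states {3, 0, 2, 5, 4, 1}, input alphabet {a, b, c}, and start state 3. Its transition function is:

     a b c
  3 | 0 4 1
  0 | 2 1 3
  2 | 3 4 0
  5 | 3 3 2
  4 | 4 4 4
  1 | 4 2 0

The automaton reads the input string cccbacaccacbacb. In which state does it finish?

4

start at 3
read 'c': 3 → 1
read 'c': 1 → 0
read 'c': 0 → 3
read 'b': 3 → 4
read 'a': 4 → 4
read 'c': 4 → 4
read 'a': 4 → 4
read 'c': 4 → 4
read 'c': 4 → 4
read 'a': 4 → 4
read 'c': 4 → 4
read 'b': 4 → 4
read 'a': 4 → 4
read 'c': 4 → 4
read 'b': 4 → 4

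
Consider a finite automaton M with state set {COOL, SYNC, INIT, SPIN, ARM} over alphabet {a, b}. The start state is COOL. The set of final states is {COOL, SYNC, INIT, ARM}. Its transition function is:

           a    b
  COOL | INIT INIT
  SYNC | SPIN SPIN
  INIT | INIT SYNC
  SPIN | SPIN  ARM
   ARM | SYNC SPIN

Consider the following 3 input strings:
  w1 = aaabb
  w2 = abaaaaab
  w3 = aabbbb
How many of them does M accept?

w1: Trace: COOL -a-> INIT -a-> INIT -a-> INIT -b-> SYNC -b-> SPIN  → end SPIN, rejected
w2: Trace: COOL -a-> INIT -b-> SYNC -a-> SPIN -a-> SPIN -a-> SPIN -a-> SPIN -a-> SPIN -b-> ARM  → end ARM, accepted
w3: Trace: COOL -a-> INIT -a-> INIT -b-> SYNC -b-> SPIN -b-> ARM -b-> SPIN  → end SPIN, rejected

1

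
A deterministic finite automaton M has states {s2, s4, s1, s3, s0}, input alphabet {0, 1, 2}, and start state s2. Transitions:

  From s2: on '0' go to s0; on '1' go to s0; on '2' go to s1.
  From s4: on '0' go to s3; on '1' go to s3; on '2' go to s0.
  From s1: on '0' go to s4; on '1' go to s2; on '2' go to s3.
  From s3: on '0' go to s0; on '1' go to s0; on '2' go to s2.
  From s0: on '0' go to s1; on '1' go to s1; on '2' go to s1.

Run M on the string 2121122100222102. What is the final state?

s2 → s1 → s2 → s1 → s2 → s0 → s1 → s3 → s0 → s1 → s4 → s0 → s1 → s3 → s0 → s1 → s3

s3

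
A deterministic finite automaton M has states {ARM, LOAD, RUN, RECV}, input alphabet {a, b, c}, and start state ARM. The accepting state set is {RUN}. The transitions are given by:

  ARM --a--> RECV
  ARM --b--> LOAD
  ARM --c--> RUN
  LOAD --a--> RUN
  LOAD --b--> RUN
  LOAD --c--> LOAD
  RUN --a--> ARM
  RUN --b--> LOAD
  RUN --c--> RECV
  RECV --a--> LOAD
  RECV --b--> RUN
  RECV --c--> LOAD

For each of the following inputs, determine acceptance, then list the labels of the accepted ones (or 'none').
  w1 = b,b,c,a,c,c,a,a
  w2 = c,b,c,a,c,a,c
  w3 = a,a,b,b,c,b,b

none

w1: Trace: ARM -b-> LOAD -b-> RUN -c-> RECV -a-> LOAD -c-> LOAD -c-> LOAD -a-> RUN -a-> ARM  → end ARM, rejected
w2: Trace: ARM -c-> RUN -b-> LOAD -c-> LOAD -a-> RUN -c-> RECV -a-> LOAD -c-> LOAD  → end LOAD, rejected
w3: Trace: ARM -a-> RECV -a-> LOAD -b-> RUN -b-> LOAD -c-> LOAD -b-> RUN -b-> LOAD  → end LOAD, rejected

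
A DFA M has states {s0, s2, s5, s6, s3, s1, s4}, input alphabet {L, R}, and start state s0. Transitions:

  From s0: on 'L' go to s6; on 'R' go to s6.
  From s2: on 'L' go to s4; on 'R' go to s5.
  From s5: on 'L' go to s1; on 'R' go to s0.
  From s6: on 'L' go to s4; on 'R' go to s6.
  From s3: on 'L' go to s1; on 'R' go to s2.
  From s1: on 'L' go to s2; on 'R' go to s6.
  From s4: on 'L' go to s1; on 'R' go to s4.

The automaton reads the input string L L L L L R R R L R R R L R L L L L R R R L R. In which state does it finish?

s0 → s6 → s4 → s1 → s2 → s4 → s4 → s4 → s4 → s1 → s6 → s6 → s6 → s4 → s4 → s1 → s2 → s4 → s1 → s6 → s6 → s6 → s4 → s4

s4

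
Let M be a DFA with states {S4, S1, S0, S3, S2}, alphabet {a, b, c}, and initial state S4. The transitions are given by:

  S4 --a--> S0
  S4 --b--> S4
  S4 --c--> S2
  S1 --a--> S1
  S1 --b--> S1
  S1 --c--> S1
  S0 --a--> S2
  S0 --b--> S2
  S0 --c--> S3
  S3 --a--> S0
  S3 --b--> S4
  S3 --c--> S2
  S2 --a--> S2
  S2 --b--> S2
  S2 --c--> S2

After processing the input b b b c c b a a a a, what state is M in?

S2

start at S4
read 'b': S4 → S4
read 'b': S4 → S4
read 'b': S4 → S4
read 'c': S4 → S2
read 'c': S2 → S2
read 'b': S2 → S2
read 'a': S2 → S2
read 'a': S2 → S2
read 'a': S2 → S2
read 'a': S2 → S2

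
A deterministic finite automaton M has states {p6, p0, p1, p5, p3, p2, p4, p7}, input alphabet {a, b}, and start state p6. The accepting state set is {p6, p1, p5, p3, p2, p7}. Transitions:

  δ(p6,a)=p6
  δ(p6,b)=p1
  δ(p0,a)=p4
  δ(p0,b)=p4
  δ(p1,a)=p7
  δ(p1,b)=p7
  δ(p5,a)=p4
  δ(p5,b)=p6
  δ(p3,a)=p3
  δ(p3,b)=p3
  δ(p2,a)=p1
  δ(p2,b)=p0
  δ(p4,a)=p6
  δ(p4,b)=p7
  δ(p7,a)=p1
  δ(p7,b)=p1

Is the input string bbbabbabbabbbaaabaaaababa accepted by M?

start at p6
read 'b': p6 → p1
read 'b': p1 → p7
read 'b': p7 → p1
read 'a': p1 → p7
read 'b': p7 → p1
read 'b': p1 → p7
read 'a': p7 → p1
read 'b': p1 → p7
read 'b': p7 → p1
read 'a': p1 → p7
read 'b': p7 → p1
read 'b': p1 → p7
read 'b': p7 → p1
read 'a': p1 → p7
read 'a': p7 → p1
read 'a': p1 → p7
read 'b': p7 → p1
read 'a': p1 → p7
read 'a': p7 → p1
read 'a': p1 → p7
read 'a': p7 → p1
read 'b': p1 → p7
read 'a': p7 → p1
read 'b': p1 → p7
read 'a': p7 → p1
End state p1 is accepting.

Yes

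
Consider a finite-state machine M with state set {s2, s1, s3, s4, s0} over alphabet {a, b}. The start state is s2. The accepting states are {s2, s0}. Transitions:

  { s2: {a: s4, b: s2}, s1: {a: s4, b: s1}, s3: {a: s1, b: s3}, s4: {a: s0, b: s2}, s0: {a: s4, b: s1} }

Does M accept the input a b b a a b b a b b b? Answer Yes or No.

Yes

start at s2
read 'a': s2 → s4
read 'b': s4 → s2
read 'b': s2 → s2
read 'a': s2 → s4
read 'a': s4 → s0
read 'b': s0 → s1
read 'b': s1 → s1
read 'a': s1 → s4
read 'b': s4 → s2
read 'b': s2 → s2
read 'b': s2 → s2
End state s2 is accepting.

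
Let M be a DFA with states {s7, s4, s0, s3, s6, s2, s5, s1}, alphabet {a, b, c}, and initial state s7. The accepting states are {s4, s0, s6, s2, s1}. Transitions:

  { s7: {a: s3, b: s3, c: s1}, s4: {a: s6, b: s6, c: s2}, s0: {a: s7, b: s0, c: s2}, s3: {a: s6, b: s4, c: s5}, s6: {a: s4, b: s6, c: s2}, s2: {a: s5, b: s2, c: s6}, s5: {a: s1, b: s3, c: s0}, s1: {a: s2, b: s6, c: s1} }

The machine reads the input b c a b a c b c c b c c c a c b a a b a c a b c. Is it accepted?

s7 → s3 → s5 → s1 → s6 → s4 → s2 → s2 → s6 → s2 → s2 → s6 → s2 → s6 → s4 → s2 → s2 → s5 → s1 → s6 → s4 → s2 → s5 → s3 → s5
End state s5 is not accepting.

No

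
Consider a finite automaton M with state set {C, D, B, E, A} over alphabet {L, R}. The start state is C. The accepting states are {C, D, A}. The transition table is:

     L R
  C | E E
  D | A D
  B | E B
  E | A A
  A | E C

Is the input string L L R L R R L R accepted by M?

start at C
read 'L': C → E
read 'L': E → A
read 'R': A → C
read 'L': C → E
read 'R': E → A
read 'R': A → C
read 'L': C → E
read 'R': E → A
End state A is accepting.

Yes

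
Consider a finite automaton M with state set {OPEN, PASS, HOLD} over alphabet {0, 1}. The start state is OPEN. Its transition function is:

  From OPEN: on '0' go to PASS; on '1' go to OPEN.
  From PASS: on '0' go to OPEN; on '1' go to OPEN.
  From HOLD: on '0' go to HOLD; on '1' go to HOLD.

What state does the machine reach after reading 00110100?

Trace: OPEN -0-> PASS -0-> OPEN -1-> OPEN -1-> OPEN -0-> PASS -1-> OPEN -0-> PASS -0-> OPEN

OPEN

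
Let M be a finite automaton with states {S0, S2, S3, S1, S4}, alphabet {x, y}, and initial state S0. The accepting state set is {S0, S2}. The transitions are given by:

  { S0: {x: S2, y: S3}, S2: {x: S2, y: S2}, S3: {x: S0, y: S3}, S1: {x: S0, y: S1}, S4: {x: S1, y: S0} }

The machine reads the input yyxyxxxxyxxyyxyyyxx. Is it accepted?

Yes

S0 → S3 → S3 → S0 → S3 → S0 → S2 → S2 → S2 → S2 → S2 → S2 → S2 → S2 → S2 → S2 → S2 → S2 → S2 → S2
End state S2 is accepting.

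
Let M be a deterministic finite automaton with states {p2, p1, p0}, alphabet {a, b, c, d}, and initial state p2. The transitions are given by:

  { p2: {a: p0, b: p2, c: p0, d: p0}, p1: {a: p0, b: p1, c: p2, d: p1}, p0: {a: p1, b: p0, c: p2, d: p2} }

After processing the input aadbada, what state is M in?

start at p2
read 'a': p2 → p0
read 'a': p0 → p1
read 'd': p1 → p1
read 'b': p1 → p1
read 'a': p1 → p0
read 'd': p0 → p2
read 'a': p2 → p0

p0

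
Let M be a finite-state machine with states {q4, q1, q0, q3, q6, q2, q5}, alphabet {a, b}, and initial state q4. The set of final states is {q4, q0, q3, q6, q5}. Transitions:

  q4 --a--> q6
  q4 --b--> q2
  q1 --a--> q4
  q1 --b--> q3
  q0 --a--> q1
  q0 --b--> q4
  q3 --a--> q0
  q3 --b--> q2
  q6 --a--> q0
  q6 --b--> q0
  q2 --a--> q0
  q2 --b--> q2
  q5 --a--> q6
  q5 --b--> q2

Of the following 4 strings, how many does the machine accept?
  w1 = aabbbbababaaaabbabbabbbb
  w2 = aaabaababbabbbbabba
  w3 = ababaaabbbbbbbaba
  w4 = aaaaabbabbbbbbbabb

w1:
  start at q4
  read 'a': q4 → q6
  read 'a': q6 → q0
  read 'b': q0 → q4
  read 'b': q4 → q2
  read 'b': q2 → q2
  read 'b': q2 → q2
  read 'a': q2 → q0
  read 'b': q0 → q4
  read 'a': q4 → q6
  read 'b': q6 → q0
  read 'a': q0 → q1
  read 'a': q1 → q4
  read 'a': q4 → q6
  read 'a': q6 → q0
  read 'b': q0 → q4
  read 'b': q4 → q2
  read 'a': q2 → q0
  read 'b': q0 → q4
  read 'b': q4 → q2
  read 'a': q2 → q0
  read 'b': q0 → q4
  read 'b': q4 → q2
  read 'b': q2 → q2
  read 'b': q2 → q2
  end q2, rejected
w2:
  start at q4
  read 'a': q4 → q6
  read 'a': q6 → q0
  read 'a': q0 → q1
  read 'b': q1 → q3
  read 'a': q3 → q0
  read 'a': q0 → q1
  read 'b': q1 → q3
  read 'a': q3 → q0
  read 'b': q0 → q4
  read 'b': q4 → q2
  read 'a': q2 → q0
  read 'b': q0 → q4
  read 'b': q4 → q2
  read 'b': q2 → q2
  read 'b': q2 → q2
  read 'a': q2 → q0
  read 'b': q0 → q4
  read 'b': q4 → q2
  read 'a': q2 → q0
  end q0, accepted
w3:
  start at q4
  read 'a': q4 → q6
  read 'b': q6 → q0
  read 'a': q0 → q1
  read 'b': q1 → q3
  read 'a': q3 → q0
  read 'a': q0 → q1
  read 'a': q1 → q4
  read 'b': q4 → q2
  read 'b': q2 → q2
  read 'b': q2 → q2
  read 'b': q2 → q2
  read 'b': q2 → q2
  read 'b': q2 → q2
  read 'b': q2 → q2
  read 'a': q2 → q0
  read 'b': q0 → q4
  read 'a': q4 → q6
  end q6, accepted
w4:
  start at q4
  read 'a': q4 → q6
  read 'a': q6 → q0
  read 'a': q0 → q1
  read 'a': q1 → q4
  read 'a': q4 → q6
  read 'b': q6 → q0
  read 'b': q0 → q4
  read 'a': q4 → q6
  read 'b': q6 → q0
  read 'b': q0 → q4
  read 'b': q4 → q2
  read 'b': q2 → q2
  read 'b': q2 → q2
  read 'b': q2 → q2
  read 'b': q2 → q2
  read 'a': q2 → q0
  read 'b': q0 → q4
  read 'b': q4 → q2
  end q2, rejected

2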